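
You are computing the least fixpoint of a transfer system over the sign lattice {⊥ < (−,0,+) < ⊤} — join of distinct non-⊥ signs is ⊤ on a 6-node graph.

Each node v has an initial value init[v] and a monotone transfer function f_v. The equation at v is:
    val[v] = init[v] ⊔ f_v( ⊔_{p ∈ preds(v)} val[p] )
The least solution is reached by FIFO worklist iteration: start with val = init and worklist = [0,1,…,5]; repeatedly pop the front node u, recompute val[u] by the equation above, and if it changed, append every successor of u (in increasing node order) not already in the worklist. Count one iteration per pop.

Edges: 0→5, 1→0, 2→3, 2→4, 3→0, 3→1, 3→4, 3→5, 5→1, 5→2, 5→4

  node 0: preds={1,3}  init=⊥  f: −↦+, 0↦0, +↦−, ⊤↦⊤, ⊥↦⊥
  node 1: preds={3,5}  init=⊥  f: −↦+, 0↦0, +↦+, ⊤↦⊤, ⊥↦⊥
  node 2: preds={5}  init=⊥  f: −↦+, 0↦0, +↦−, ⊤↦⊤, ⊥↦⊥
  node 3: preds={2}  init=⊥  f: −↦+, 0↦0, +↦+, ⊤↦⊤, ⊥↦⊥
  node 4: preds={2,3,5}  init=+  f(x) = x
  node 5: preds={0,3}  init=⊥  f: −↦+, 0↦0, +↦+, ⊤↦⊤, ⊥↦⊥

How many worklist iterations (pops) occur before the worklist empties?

Iteration log — 6 steps:
  step 1. node 0  ⊔preds=⊥  new=⊥  stable
  step 2. node 1  ⊔preds=⊥  new=⊥  stable
  step 3. node 2  ⊔preds=⊥  new=⊥  stable
  step 4. node 3  ⊔preds=⊥  new=⊥  stable
  step 5. node 4  ⊔preds=⊥  new=+  stable
  step 6. node 5  ⊔preds=⊥  new=⊥  stable

Least fixpoint reached:
  node 0: ⊥
  node 1: ⊥
  node 2: ⊥
  node 3: ⊥
  node 4: +
  node 5: ⊥

6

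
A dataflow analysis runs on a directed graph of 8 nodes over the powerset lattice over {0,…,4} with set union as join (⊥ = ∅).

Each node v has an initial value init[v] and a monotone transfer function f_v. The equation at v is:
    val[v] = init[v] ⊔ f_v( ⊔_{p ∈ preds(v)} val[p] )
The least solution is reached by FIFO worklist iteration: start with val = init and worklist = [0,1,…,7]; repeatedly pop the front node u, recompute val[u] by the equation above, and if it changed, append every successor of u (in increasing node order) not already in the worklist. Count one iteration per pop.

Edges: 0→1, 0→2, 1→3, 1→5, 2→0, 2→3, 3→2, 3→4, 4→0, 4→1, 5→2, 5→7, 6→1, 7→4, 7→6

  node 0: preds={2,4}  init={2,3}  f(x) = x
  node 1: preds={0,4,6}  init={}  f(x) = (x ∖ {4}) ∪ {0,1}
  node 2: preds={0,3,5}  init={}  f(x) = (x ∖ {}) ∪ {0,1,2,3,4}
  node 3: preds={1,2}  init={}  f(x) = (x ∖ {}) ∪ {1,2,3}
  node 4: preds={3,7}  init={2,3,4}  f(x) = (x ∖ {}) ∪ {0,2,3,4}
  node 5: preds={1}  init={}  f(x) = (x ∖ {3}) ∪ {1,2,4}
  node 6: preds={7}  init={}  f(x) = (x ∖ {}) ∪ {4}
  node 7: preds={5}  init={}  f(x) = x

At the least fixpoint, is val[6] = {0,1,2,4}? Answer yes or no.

yes

Iteration log — 14 steps:
  step 1. node 0  ⊔preds={2,3,4}  new={2,3,4}  old={2,3}  +wl: 
  step 2. node 1  ⊔preds={2,3,4}  new={0,1,2,3}  old={}  +wl: 
  step 3. node 2  ⊔preds={2,3,4}  new={0,1,2,3,4}  old={}  +wl: 0
  step 4. node 3  ⊔preds={0,1,2,3,4}  new={0,1,2,3,4}  old={}  +wl: 2
  step 5. node 4  ⊔preds={0,1,2,3,4}  new={0,1,2,3,4}  old={2,3,4}  +wl: 1
  step 6. node 5  ⊔preds={0,1,2,3}  new={0,1,2,4}  old={}  +wl: 
  step 7. node 6  ⊔preds={}  new={4}  old={}  +wl: 
  step 8. node 7  ⊔preds={0,1,2,4}  new={0,1,2,4}  old={}  +wl: 4,6
  step 9. node 0  ⊔preds={0,1,2,3,4}  new={0,1,2,3,4}  old={2,3,4}  +wl: 
  step 10. node 2  ⊔preds={0,1,2,3,4}  new={0,1,2,3,4}  stable
  step 11. node 1  ⊔preds={0,1,2,3,4}  new={0,1,2,3}  stable
  step 12. node 4  ⊔preds={0,1,2,3,4}  new={0,1,2,3,4}  stable
  step 13. node 6  ⊔preds={0,1,2,4}  new={0,1,2,4}  old={4}  +wl: 1
  step 14. node 1  ⊔preds={0,1,2,3,4}  new={0,1,2,3}  stable

Least fixpoint reached:
  node 0: {0,1,2,3,4}
  node 1: {0,1,2,3}
  node 2: {0,1,2,3,4}
  node 3: {0,1,2,3,4}
  node 4: {0,1,2,3,4}
  node 5: {0,1,2,4}
  node 6: {0,1,2,4}
  node 7: {0,1,2,4}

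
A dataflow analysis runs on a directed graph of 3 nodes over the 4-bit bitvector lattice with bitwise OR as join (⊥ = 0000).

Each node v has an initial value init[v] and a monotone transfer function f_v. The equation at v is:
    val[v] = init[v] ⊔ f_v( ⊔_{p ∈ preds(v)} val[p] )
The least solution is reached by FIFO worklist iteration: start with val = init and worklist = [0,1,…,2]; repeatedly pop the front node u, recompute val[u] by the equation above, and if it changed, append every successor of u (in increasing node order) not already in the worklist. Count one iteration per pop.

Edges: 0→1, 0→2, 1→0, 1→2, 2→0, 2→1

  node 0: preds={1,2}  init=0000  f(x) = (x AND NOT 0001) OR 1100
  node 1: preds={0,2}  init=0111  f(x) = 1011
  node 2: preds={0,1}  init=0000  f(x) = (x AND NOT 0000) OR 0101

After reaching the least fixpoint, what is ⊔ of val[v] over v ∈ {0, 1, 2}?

1111

Worklist (5 pops):
  #1 pop 0: in=0111 → 1110 (was 0000); enqueue []
  #2 pop 1: in=1110 → 1111 (was 0111); enqueue [0]
  #3 pop 2: in=1111 → 1111 (was 0000); enqueue [1]
  #4 pop 0: in=1111 → 1110 (no change)
  #5 pop 1: in=1111 → 1111 (no change)

Fixpoint:
  val[0] = 1110
  val[1] = 1111
  val[2] = 1111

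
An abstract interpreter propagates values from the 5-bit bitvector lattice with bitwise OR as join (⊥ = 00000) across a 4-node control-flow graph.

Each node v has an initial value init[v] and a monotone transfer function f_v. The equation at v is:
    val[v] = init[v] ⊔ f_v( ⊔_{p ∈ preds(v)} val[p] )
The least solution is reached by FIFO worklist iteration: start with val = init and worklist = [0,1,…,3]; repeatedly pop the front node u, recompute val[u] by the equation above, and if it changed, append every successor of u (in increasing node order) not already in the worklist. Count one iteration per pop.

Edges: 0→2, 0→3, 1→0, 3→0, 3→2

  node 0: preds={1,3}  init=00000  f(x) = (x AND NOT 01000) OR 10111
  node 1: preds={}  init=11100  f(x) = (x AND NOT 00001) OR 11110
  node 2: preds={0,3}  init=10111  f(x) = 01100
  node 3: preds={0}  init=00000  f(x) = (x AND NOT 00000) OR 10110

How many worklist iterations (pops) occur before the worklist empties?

6

Worklist (6 pops):
  #1 pop 0: in=11100 → 10111 (was 00000); enqueue []
  #2 pop 1: in=00000 → 11110 (was 11100); enqueue [0]
  #3 pop 2: in=10111 → 11111 (was 10111); enqueue []
  #4 pop 3: in=10111 → 10111 (was 00000); enqueue [2]
  #5 pop 0: in=11111 → 10111 (no change)
  #6 pop 2: in=10111 → 11111 (no change)

Fixpoint:
  val[0] = 10111
  val[1] = 11110
  val[2] = 11111
  val[3] = 10111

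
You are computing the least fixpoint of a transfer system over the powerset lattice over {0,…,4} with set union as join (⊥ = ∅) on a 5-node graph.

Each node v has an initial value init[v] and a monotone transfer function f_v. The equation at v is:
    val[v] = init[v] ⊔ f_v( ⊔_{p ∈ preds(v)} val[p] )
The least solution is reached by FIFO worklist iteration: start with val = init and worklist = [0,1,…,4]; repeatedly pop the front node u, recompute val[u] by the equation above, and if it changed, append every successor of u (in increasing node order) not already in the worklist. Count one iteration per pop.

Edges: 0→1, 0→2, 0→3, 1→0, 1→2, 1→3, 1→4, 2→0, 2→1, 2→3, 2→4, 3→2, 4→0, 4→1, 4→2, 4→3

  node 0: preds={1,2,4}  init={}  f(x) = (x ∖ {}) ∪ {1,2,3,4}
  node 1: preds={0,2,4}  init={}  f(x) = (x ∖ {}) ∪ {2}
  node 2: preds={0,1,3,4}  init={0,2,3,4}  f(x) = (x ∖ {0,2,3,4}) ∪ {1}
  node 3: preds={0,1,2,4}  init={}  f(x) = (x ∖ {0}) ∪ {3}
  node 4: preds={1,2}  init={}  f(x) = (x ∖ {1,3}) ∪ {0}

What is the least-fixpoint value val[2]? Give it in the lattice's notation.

Iteration log — 9 steps:
  step 1. node 0  ⊔preds={0,2,3,4}  new={0,1,2,3,4}  old={}  +wl: 
  step 2. node 1  ⊔preds={0,1,2,3,4}  new={0,1,2,3,4}  old={}  +wl: 0
  step 3. node 2  ⊔preds={0,1,2,3,4}  new={0,1,2,3,4}  old={0,2,3,4}  +wl: 1
  step 4. node 3  ⊔preds={0,1,2,3,4}  new={1,2,3,4}  old={}  +wl: 2
  step 5. node 4  ⊔preds={0,1,2,3,4}  new={0,2,4}  old={}  +wl: 3
  step 6. node 0  ⊔preds={0,1,2,3,4}  new={0,1,2,3,4}  stable
  step 7. node 1  ⊔preds={0,1,2,3,4}  new={0,1,2,3,4}  stable
  step 8. node 2  ⊔preds={0,1,2,3,4}  new={0,1,2,3,4}  stable
  step 9. node 3  ⊔preds={0,1,2,3,4}  new={1,2,3,4}  stable

Least fixpoint reached:
  node 0: {0,1,2,3,4}
  node 1: {0,1,2,3,4}
  node 2: {0,1,2,3,4}
  node 3: {1,2,3,4}
  node 4: {0,2,4}

{0,1,2,3,4}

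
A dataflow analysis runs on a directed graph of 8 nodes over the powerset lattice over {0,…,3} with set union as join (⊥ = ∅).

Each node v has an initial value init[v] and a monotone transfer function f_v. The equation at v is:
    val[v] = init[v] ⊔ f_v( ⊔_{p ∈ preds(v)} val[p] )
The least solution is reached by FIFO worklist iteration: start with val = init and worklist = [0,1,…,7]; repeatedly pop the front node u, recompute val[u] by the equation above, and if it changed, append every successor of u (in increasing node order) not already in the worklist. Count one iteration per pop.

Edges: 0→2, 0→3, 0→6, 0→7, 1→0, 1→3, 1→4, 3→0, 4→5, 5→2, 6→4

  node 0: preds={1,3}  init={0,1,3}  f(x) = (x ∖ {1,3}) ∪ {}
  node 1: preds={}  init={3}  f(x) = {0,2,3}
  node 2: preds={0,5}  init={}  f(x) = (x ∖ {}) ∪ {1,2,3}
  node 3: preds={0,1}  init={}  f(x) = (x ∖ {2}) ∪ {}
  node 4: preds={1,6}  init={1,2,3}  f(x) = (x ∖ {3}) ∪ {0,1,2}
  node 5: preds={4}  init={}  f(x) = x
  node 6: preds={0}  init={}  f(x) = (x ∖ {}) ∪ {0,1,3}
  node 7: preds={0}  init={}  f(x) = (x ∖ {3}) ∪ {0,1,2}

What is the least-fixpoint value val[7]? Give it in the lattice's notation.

{0,1,2}

Trace (15 dequeues):
  [1] u=0 | in {3} | out {0,1,3} | ==
  [2] u=1 | in {} | out {0,2,3} | prev {3} | push {0}
  [3] u=2 | in {0,1,3} | out {0,1,2,3} | prev {} | push {}
  [4] u=3 | in {0,1,2,3} | out {0,1,3} | prev {} | push {}
  [5] u=4 | in {0,2,3} | out {0,1,2,3} | prev {1,2,3} | push {}
  [6] u=5 | in {0,1,2,3} | out {0,1,2,3} | prev {} | push {2}
  [7] u=6 | in {0,1,3} | out {0,1,3} | prev {} | push {4}
  [8] u=7 | in {0,1,3} | out {0,1,2} | prev {} | push {}
  [9] u=0 | in {0,1,2,3} | out {0,1,2,3} | prev {0,1,3} | push {3,6,7}
  [10] u=2 | in {0,1,2,3} | out {0,1,2,3} | ==
  [11] u=4 | in {0,1,2,3} | out {0,1,2,3} | ==
  [12] u=3 | in {0,1,2,3} | out {0,1,3} | ==
  [13] u=6 | in {0,1,2,3} | out {0,1,2,3} | prev {0,1,3} | push {4}
  [14] u=7 | in {0,1,2,3} | out {0,1,2} | ==
  [15] u=4 | in {0,1,2,3} | out {0,1,2,3} | ==

Converged values:
  [0] {0,1,2,3}
  [1] {0,2,3}
  [2] {0,1,2,3}
  [3] {0,1,3}
  [4] {0,1,2,3}
  [5] {0,1,2,3}
  [6] {0,1,2,3}
  [7] {0,1,2}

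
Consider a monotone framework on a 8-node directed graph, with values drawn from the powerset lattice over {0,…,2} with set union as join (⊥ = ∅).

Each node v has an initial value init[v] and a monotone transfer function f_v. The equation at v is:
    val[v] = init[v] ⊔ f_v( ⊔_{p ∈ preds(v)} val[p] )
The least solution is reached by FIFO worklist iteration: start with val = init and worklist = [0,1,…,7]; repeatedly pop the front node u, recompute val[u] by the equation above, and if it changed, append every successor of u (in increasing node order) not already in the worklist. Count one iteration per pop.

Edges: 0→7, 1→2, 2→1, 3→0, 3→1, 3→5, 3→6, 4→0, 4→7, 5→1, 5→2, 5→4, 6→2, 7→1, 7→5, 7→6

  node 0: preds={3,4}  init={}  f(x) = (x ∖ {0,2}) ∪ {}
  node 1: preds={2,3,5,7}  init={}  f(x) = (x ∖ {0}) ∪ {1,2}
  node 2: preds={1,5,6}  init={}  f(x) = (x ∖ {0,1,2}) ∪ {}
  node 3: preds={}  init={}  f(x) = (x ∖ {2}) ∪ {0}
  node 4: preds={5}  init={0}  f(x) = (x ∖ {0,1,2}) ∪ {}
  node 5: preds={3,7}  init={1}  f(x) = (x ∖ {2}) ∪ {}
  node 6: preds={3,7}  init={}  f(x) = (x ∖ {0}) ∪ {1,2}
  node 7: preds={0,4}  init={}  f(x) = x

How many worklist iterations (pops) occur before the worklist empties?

Trace (14 dequeues):
  [1] u=0 | in {0} | out {} | ==
  [2] u=1 | in {1} | out {1,2} | prev {} | push {}
  [3] u=2 | in {1,2} | out {} | ==
  [4] u=3 | in {} | out {0} | prev {} | push {0,1}
  [5] u=4 | in {1} | out {0} | ==
  [6] u=5 | in {0} | out {0,1} | prev {1} | push {2,4}
  [7] u=6 | in {0} | out {1,2} | prev {} | push {}
  [8] u=7 | in {0} | out {0} | prev {} | push {5,6}
  [9] u=0 | in {0} | out {} | ==
  [10] u=1 | in {0,1} | out {1,2} | ==
  [11] u=2 | in {0,1,2} | out {} | ==
  [12] u=4 | in {0,1} | out {0} | ==
  [13] u=5 | in {0} | out {0,1} | ==
  [14] u=6 | in {0} | out {1,2} | ==

Converged values:
  [0] {}
  [1] {1,2}
  [2] {}
  [3] {0}
  [4] {0}
  [5] {0,1}
  [6] {1,2}
  [7] {0}

14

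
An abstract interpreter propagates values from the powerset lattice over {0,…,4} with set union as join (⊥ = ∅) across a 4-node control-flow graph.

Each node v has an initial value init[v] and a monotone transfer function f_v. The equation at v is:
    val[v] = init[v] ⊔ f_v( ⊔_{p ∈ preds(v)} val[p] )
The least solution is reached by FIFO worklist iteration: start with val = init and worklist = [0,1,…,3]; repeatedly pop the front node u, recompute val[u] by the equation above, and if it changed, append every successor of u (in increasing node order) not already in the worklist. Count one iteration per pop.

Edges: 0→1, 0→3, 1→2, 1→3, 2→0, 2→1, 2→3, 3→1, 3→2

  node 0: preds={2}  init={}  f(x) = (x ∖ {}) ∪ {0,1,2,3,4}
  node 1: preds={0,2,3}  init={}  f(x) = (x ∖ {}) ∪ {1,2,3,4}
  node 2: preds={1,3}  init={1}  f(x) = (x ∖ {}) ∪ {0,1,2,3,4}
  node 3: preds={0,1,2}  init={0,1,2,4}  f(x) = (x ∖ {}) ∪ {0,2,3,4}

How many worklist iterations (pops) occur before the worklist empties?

7

Trace (7 dequeues):
  [1] u=0 | in {1} | out {0,1,2,3,4} | prev {} | push {}
  [2] u=1 | in {0,1,2,3,4} | out {0,1,2,3,4} | prev {} | push {}
  [3] u=2 | in {0,1,2,3,4} | out {0,1,2,3,4} | prev {1} | push {0,1}
  [4] u=3 | in {0,1,2,3,4} | out {0,1,2,3,4} | prev {0,1,2,4} | push {2}
  [5] u=0 | in {0,1,2,3,4} | out {0,1,2,3,4} | ==
  [6] u=1 | in {0,1,2,3,4} | out {0,1,2,3,4} | ==
  [7] u=2 | in {0,1,2,3,4} | out {0,1,2,3,4} | ==

Converged values:
  [0] {0,1,2,3,4}
  [1] {0,1,2,3,4}
  [2] {0,1,2,3,4}
  [3] {0,1,2,3,4}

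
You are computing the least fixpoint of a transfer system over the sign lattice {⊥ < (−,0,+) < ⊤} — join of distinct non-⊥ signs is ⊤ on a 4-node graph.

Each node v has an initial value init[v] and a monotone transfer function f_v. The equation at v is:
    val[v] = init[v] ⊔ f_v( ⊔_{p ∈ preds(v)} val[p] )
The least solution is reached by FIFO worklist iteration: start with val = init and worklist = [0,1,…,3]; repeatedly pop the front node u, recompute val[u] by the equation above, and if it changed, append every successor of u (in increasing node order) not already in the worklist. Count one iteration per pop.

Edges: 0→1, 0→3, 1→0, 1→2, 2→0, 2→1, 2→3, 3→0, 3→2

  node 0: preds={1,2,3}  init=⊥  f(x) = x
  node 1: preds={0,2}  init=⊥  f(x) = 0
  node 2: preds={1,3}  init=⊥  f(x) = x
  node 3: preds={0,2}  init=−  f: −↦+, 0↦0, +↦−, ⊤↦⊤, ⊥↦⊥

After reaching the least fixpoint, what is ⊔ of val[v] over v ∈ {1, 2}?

Trace (8 dequeues):
  [1] u=0 | in − | out − | prev ⊥ | push {}
  [2] u=1 | in − | out 0 | prev ⊥ | push {0}
  [3] u=2 | in ⊤ | out ⊤ | prev ⊥ | push {1}
  [4] u=3 | in ⊤ | out ⊤ | prev − | push {2}
  [5] u=0 | in ⊤ | out ⊤ | prev − | push {3}
  [6] u=1 | in ⊤ | out 0 | ==
  [7] u=2 | in ⊤ | out ⊤ | ==
  [8] u=3 | in ⊤ | out ⊤ | ==

Converged values:
  [0] ⊤
  [1] 0
  [2] ⊤
  [3] ⊤

⊤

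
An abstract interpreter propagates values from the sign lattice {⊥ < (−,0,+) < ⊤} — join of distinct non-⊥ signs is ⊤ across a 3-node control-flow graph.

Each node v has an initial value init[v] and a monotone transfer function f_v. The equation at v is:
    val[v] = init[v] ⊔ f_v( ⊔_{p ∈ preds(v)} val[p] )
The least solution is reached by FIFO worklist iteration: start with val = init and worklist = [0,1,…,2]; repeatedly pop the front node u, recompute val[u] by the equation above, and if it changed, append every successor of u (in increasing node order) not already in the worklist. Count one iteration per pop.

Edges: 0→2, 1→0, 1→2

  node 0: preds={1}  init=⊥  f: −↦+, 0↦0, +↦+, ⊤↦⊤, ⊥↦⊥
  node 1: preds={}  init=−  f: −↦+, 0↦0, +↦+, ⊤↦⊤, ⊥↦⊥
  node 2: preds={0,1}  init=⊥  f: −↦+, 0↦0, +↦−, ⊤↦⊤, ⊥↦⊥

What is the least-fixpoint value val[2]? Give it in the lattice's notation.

⊤

Worklist (3 pops):
  #1 pop 0: in=− → + (was ⊥); enqueue []
  #2 pop 1: in=⊥ → − (no change)
  #3 pop 2: in=⊤ → ⊤ (was ⊥); enqueue []

Fixpoint:
  val[0] = +
  val[1] = −
  val[2] = ⊤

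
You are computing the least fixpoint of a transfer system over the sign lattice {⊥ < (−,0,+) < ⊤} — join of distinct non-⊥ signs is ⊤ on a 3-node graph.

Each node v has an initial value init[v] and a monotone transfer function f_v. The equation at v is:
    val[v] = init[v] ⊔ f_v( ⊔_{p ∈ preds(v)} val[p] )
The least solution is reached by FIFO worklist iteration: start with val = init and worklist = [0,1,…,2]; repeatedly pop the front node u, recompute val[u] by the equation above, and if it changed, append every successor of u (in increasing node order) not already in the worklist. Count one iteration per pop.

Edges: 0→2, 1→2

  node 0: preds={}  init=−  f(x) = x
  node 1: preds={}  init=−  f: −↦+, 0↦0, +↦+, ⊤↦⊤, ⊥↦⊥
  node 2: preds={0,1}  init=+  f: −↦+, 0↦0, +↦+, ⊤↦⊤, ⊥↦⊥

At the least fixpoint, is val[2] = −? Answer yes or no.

Trace (3 dequeues):
  [1] u=0 | in ⊥ | out − | ==
  [2] u=1 | in ⊥ | out − | ==
  [3] u=2 | in − | out + | ==

Converged values:
  [0] −
  [1] −
  [2] +

no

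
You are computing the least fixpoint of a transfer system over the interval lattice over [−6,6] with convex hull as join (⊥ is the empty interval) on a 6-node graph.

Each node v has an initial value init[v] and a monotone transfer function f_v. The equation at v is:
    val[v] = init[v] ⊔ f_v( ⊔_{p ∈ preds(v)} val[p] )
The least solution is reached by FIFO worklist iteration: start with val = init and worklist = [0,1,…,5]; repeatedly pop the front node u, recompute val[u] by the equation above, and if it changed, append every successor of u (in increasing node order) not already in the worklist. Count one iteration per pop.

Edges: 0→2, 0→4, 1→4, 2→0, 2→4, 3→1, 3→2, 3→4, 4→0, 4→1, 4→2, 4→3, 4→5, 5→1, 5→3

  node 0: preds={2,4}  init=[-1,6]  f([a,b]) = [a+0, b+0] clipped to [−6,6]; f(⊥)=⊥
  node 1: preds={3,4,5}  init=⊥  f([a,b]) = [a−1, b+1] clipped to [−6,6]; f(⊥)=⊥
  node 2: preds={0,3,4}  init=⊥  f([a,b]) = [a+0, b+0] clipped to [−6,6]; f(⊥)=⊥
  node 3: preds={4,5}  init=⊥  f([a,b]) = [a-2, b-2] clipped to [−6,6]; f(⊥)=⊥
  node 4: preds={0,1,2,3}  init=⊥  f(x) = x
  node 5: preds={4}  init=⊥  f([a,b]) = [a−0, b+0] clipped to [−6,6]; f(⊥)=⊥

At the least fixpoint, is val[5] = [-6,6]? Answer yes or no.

yes

Trace (32 dequeues):
  [1] u=0 | in ⊥ | out [-1,6] | ==
  [2] u=1 | in ⊥ | out ⊥ | ==
  [3] u=2 | in [-1,6] | out [-1,6] | prev ⊥ | push {0}
  [4] u=3 | in ⊥ | out ⊥ | ==
  [5] u=4 | in [-1,6] | out [-1,6] | prev ⊥ | push {1,2,3}
  [6] u=5 | in [-1,6] | out [-1,6] | prev ⊥ | push {}
  [7] u=0 | in [-1,6] | out [-1,6] | ==
  [8] u=1 | in [-1,6] | out [-2,6] | prev ⊥ | push {4}
  [9] u=2 | in [-1,6] | out [-1,6] | ==
  [10] u=3 | in [-1,6] | out [-3,4] | prev ⊥ | push {1,2}
  [11] u=4 | in [-3,6] | out [-3,6] | prev [-1,6] | push {0,3,5}
  [12] u=1 | in [-3,6] | out [-4,6] | prev [-2,6] | push {4}
  [13] u=2 | in [-3,6] | out [-3,6] | prev [-1,6] | push {}
  [14] u=0 | in [-3,6] | out [-3,6] | prev [-1,6] | push {2}
  [15] u=3 | in [-3,6] | out [-5,4] | prev [-3,4] | push {1}
  [16] u=5 | in [-3,6] | out [-3,6] | prev [-1,6] | push {3}
  [17] u=4 | in [-5,6] | out [-5,6] | prev [-3,6] | push {0,5}
  [18] u=2 | in [-5,6] | out [-5,6] | prev [-3,6] | push {4}
  [19] u=1 | in [-5,6] | out [-6,6] | prev [-4,6] | push {}
  [20] u=3 | in [-5,6] | out [-6,4] | prev [-5,4] | push {1,2}
  [21] u=0 | in [-5,6] | out [-5,6] | prev [-3,6] | push {}
  [22] u=5 | in [-5,6] | out [-5,6] | prev [-3,6] | push {3}
  [23] u=4 | in [-6,6] | out [-6,6] | prev [-5,6] | push {0,5}
  [24] u=1 | in [-6,6] | out [-6,6] | ==
  [25] u=2 | in [-6,6] | out [-6,6] | prev [-5,6] | push {4}
  [26] u=3 | in [-6,6] | out [-6,4] | ==
  [27] u=0 | in [-6,6] | out [-6,6] | prev [-5,6] | push {2}
  [28] u=5 | in [-6,6] | out [-6,6] | prev [-5,6] | push {1,3}
  [29] u=4 | in [-6,6] | out [-6,6] | ==
  [30] u=2 | in [-6,6] | out [-6,6] | ==
  [31] u=1 | in [-6,6] | out [-6,6] | ==
  [32] u=3 | in [-6,6] | out [-6,4] | ==

Converged values:
  [0] [-6,6]
  [1] [-6,6]
  [2] [-6,6]
  [3] [-6,4]
  [4] [-6,6]
  [5] [-6,6]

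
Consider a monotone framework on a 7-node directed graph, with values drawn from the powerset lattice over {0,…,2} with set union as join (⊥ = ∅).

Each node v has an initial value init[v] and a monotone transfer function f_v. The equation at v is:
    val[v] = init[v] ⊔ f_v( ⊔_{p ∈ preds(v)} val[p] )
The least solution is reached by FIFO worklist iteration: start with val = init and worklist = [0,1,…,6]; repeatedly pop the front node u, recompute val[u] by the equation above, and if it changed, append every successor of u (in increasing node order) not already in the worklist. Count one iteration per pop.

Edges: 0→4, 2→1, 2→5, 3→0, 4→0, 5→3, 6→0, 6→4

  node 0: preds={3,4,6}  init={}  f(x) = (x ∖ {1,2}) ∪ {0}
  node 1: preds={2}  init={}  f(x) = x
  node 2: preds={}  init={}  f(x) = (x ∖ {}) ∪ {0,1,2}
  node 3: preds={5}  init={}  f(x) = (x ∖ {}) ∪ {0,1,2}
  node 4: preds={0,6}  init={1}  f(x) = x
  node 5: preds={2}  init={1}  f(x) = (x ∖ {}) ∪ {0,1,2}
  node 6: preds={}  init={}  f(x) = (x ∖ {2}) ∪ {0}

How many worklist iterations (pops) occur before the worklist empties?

Worklist (11 pops):
  #1 pop 0: in={1} → {0} (was {}); enqueue []
  #2 pop 1: in={} → {} (no change)
  #3 pop 2: in={} → {0,1,2} (was {}); enqueue [1]
  #4 pop 3: in={1} → {0,1,2} (was {}); enqueue [0]
  #5 pop 4: in={0} → {0,1} (was {1}); enqueue []
  #6 pop 5: in={0,1,2} → {0,1,2} (was {1}); enqueue [3]
  #7 pop 6: in={} → {0} (was {}); enqueue [4]
  #8 pop 1: in={0,1,2} → {0,1,2} (was {}); enqueue []
  #9 pop 0: in={0,1,2} → {0} (no change)
  #10 pop 3: in={0,1,2} → {0,1,2} (no change)
  #11 pop 4: in={0} → {0,1} (no change)

Fixpoint:
  val[0] = {0}
  val[1] = {0,1,2}
  val[2] = {0,1,2}
  val[3] = {0,1,2}
  val[4] = {0,1}
  val[5] = {0,1,2}
  val[6] = {0}

11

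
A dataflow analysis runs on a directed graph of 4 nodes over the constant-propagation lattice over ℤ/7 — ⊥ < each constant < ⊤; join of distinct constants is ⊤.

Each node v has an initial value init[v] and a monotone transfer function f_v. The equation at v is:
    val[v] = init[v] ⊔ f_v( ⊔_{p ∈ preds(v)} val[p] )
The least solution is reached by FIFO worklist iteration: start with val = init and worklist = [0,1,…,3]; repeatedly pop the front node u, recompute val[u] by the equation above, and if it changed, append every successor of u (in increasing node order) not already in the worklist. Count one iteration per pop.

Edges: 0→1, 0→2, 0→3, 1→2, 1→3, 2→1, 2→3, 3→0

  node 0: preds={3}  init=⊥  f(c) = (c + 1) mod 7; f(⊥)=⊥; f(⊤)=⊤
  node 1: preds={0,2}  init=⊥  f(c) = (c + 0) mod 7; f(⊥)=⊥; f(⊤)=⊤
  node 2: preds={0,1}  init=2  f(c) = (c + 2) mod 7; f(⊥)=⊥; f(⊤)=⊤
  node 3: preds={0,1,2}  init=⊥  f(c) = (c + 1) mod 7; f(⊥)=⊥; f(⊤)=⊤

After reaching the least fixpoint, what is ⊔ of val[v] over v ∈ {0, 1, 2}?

⊤

Worklist (9 pops):
  #1 pop 0: in=⊥ → ⊥ (no change)
  #2 pop 1: in=2 → 2 (was ⊥); enqueue []
  #3 pop 2: in=2 → ⊤ (was 2); enqueue [1]
  #4 pop 3: in=⊤ → ⊤ (was ⊥); enqueue [0]
  #5 pop 1: in=⊤ → ⊤ (was 2); enqueue [2,3]
  #6 pop 0: in=⊤ → ⊤ (was ⊥); enqueue [1]
  #7 pop 2: in=⊤ → ⊤ (no change)
  #8 pop 3: in=⊤ → ⊤ (no change)
  #9 pop 1: in=⊤ → ⊤ (no change)

Fixpoint:
  val[0] = ⊤
  val[1] = ⊤
  val[2] = ⊤
  val[3] = ⊤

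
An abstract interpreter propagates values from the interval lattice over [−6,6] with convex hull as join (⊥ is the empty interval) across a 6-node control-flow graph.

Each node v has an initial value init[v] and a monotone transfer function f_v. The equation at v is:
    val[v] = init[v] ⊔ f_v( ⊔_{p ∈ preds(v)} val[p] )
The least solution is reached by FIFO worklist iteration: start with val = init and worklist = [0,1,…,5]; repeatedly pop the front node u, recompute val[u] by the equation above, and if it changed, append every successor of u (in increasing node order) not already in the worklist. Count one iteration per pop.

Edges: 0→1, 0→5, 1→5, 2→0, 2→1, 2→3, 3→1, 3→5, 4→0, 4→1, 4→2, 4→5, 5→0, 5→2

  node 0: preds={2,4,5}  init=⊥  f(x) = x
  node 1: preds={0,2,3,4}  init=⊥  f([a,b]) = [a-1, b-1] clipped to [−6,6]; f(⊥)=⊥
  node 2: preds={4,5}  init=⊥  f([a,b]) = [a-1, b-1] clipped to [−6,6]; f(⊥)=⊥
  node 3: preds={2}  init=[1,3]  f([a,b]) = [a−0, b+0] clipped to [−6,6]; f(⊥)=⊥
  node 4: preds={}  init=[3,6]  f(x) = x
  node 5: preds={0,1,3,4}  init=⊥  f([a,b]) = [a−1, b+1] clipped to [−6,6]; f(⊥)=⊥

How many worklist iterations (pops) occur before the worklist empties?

26

Iteration log — 26 steps:
  step 1. node 0  ⊔preds=[3,6]  new=[3,6]  old=⊥  +wl: 
  step 2. node 1  ⊔preds=[1,6]  new=[0,5]  old=⊥  +wl: 
  step 3. node 2  ⊔preds=[3,6]  new=[2,5]  old=⊥  +wl: 0,1
  step 4. node 3  ⊔preds=[2,5]  new=[1,5]  old=[1,3]  +wl: 
  step 5. node 4  ⊔preds=⊥  new=[3,6]  stable
  step 6. node 5  ⊔preds=[0,6]  new=[-1,6]  old=⊥  +wl: 2
  step 7. node 0  ⊔preds=[-1,6]  new=[-1,6]  old=[3,6]  +wl: 5
  step 8. node 1  ⊔preds=[-1,6]  new=[-2,5]  old=[0,5]  +wl: 
  step 9. node 2  ⊔preds=[-1,6]  new=[-2,5]  old=[2,5]  +wl: 0,1,3
  step 10. node 5  ⊔preds=[-2,6]  new=[-3,6]  old=[-1,6]  +wl: 2
  step 11. node 0  ⊔preds=[-3,6]  new=[-3,6]  old=[-1,6]  +wl: 5
  step 12. node 1  ⊔preds=[-3,6]  new=[-4,5]  old=[-2,5]  +wl: 
  step 13. node 3  ⊔preds=[-2,5]  new=[-2,5]  old=[1,5]  +wl: 1
  step 14. node 2  ⊔preds=[-3,6]  new=[-4,5]  old=[-2,5]  +wl: 0,3
  step 15. node 5  ⊔preds=[-4,6]  new=[-5,6]  old=[-3,6]  +wl: 2
  step 16. node 1  ⊔preds=[-4,6]  new=[-5,5]  old=[-4,5]  +wl: 5
  step 17. node 0  ⊔preds=[-5,6]  new=[-5,6]  old=[-3,6]  +wl: 1
  step 18. node 3  ⊔preds=[-4,5]  new=[-4,5]  old=[-2,5]  +wl: 
  step 19. node 2  ⊔preds=[-5,6]  new=[-6,5]  old=[-4,5]  +wl: 0,3
  step 20. node 5  ⊔preds=[-5,6]  new=[-6,6]  old=[-5,6]  +wl: 2
  step 21. node 1  ⊔preds=[-6,6]  new=[-6,5]  old=[-5,5]  +wl: 5
  step 22. node 0  ⊔preds=[-6,6]  new=[-6,6]  old=[-5,6]  +wl: 1
  step 23. node 3  ⊔preds=[-6,5]  new=[-6,5]  old=[-4,5]  +wl: 
  step 24. node 2  ⊔preds=[-6,6]  new=[-6,5]  stable
  step 25. node 5  ⊔preds=[-6,6]  new=[-6,6]  stable
  step 26. node 1  ⊔preds=[-6,6]  new=[-6,5]  stable

Least fixpoint reached:
  node 0: [-6,6]
  node 1: [-6,5]
  node 2: [-6,5]
  node 3: [-6,5]
  node 4: [3,6]
  node 5: [-6,6]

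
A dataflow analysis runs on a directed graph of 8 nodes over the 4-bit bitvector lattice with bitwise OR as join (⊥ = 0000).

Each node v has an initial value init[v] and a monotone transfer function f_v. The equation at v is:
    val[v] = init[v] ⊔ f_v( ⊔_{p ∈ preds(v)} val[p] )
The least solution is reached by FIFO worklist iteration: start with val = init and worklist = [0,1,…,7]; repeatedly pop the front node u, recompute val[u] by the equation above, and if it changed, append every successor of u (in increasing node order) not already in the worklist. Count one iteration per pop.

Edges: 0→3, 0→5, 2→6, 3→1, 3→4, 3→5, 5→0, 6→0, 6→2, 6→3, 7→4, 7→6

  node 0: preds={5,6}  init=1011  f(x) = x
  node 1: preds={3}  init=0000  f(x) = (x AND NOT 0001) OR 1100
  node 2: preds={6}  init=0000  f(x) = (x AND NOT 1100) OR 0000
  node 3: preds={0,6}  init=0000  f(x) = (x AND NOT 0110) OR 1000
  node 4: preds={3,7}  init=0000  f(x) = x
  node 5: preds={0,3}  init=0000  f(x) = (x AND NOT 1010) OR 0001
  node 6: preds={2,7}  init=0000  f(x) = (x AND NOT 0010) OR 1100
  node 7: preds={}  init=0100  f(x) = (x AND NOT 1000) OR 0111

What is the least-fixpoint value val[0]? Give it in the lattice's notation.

1111

Iteration log — 19 steps:
  step 1. node 0  ⊔preds=0000  new=1011  stable
  step 2. node 1  ⊔preds=0000  new=1100  old=0000  +wl: 
  step 3. node 2  ⊔preds=0000  new=0000  stable
  step 4. node 3  ⊔preds=1011  new=1001  old=0000  +wl: 1
  step 5. node 4  ⊔preds=1101  new=1101  old=0000  +wl: 
  step 6. node 5  ⊔preds=1011  new=0001  old=0000  +wl: 0
  step 7. node 6  ⊔preds=0100  new=1100  old=0000  +wl: 2,3
  step 8. node 7  ⊔preds=0000  new=0111  old=0100  +wl: 4,6
  step 9. node 1  ⊔preds=1001  new=1100  stable
  step 10. node 0  ⊔preds=1101  new=1111  old=1011  +wl: 5
  step 11. node 2  ⊔preds=1100  new=0000  stable
  step 12. node 3  ⊔preds=1111  new=1001  stable
  step 13. node 4  ⊔preds=1111  new=1111  old=1101  +wl: 
  step 14. node 6  ⊔preds=0111  new=1101  old=1100  +wl: 0,2,3
  step 15. node 5  ⊔preds=1111  new=0101  old=0001  +wl: 
  step 16. node 0  ⊔preds=1101  new=1111  stable
  step 17. node 2  ⊔preds=1101  new=0001  old=0000  +wl: 6
  step 18. node 3  ⊔preds=1111  new=1001  stable
  step 19. node 6  ⊔preds=0111  new=1101  stable

Least fixpoint reached:
  node 0: 1111
  node 1: 1100
  node 2: 0001
  node 3: 1001
  node 4: 1111
  node 5: 0101
  node 6: 1101
  node 7: 0111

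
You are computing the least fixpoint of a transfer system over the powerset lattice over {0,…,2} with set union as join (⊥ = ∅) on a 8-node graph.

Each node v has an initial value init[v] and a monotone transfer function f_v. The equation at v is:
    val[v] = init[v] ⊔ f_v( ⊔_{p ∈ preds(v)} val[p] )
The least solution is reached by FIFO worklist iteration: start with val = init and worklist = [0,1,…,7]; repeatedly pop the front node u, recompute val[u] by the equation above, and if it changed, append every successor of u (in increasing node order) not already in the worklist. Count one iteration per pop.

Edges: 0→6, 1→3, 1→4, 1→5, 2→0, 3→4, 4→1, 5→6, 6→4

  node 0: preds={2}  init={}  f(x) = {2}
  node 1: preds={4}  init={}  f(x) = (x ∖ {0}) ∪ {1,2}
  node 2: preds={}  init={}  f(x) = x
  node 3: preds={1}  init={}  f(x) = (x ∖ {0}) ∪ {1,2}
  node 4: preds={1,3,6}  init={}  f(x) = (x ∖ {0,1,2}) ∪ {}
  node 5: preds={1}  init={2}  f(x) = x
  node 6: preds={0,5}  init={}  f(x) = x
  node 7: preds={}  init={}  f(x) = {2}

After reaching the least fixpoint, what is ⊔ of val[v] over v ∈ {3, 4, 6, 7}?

{1,2}

Iteration log — 9 steps:
  step 1. node 0  ⊔preds={}  new={2}  old={}  +wl: 
  step 2. node 1  ⊔preds={}  new={1,2}  old={}  +wl: 
  step 3. node 2  ⊔preds={}  new={}  stable
  step 4. node 3  ⊔preds={1,2}  new={1,2}  old={}  +wl: 
  step 5. node 4  ⊔preds={1,2}  new={}  stable
  step 6. node 5  ⊔preds={1,2}  new={1,2}  old={2}  +wl: 
  step 7. node 6  ⊔preds={1,2}  new={1,2}  old={}  +wl: 4
  step 8. node 7  ⊔preds={}  new={2}  old={}  +wl: 
  step 9. node 4  ⊔preds={1,2}  new={}  stable

Least fixpoint reached:
  node 0: {2}
  node 1: {1,2}
  node 2: {}
  node 3: {1,2}
  node 4: {}
  node 5: {1,2}
  node 6: {1,2}
  node 7: {2}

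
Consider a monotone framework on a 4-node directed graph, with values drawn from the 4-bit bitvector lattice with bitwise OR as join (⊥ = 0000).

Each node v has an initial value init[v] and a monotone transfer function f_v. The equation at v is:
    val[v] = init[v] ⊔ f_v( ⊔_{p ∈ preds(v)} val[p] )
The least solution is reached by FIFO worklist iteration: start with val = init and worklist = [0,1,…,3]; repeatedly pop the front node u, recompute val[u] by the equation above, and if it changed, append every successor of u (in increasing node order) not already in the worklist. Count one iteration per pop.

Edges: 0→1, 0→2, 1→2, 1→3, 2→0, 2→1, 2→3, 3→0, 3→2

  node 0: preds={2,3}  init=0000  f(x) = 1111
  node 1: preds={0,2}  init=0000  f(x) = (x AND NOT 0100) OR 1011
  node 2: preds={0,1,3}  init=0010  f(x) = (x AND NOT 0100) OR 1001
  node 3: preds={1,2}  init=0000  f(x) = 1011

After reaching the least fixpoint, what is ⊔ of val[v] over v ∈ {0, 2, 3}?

Iteration log — 7 steps:
  step 1. node 0  ⊔preds=0010  new=1111  old=0000  +wl: 
  step 2. node 1  ⊔preds=1111  new=1011  old=0000  +wl: 
  step 3. node 2  ⊔preds=1111  new=1011  old=0010  +wl: 0,1
  step 4. node 3  ⊔preds=1011  new=1011  old=0000  +wl: 2
  step 5. node 0  ⊔preds=1011  new=1111  stable
  step 6. node 1  ⊔preds=1111  new=1011  stable
  step 7. node 2  ⊔preds=1111  new=1011  stable

Least fixpoint reached:
  node 0: 1111
  node 1: 1011
  node 2: 1011
  node 3: 1011

1111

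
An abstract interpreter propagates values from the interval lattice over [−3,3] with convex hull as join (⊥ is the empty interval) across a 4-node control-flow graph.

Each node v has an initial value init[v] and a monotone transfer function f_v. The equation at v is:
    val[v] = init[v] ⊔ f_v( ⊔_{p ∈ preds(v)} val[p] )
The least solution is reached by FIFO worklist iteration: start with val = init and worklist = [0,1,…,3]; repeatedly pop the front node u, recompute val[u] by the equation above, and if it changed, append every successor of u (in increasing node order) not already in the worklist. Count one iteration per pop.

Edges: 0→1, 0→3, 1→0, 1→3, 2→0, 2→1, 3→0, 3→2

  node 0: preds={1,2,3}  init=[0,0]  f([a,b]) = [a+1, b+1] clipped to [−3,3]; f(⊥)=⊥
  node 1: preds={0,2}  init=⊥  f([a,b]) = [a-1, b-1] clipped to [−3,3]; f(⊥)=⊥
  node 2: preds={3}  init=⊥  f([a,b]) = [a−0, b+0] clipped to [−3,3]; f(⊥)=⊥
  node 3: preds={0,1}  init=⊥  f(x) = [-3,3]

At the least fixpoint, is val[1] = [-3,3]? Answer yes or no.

no

Worklist (9 pops):
  #1 pop 0: in=⊥ → [0,0] (no change)
  #2 pop 1: in=[0,0] → [-1,-1] (was ⊥); enqueue [0]
  #3 pop 2: in=⊥ → ⊥ (no change)
  #4 pop 3: in=[-1,0] → [-3,3] (was ⊥); enqueue [2]
  #5 pop 0: in=[-3,3] → [-2,3] (was [0,0]); enqueue [1,3]
  #6 pop 2: in=[-3,3] → [-3,3] (was ⊥); enqueue [0]
  #7 pop 1: in=[-3,3] → [-3,2] (was [-1,-1]); enqueue []
  #8 pop 3: in=[-3,3] → [-3,3] (no change)
  #9 pop 0: in=[-3,3] → [-2,3] (no change)

Fixpoint:
  val[0] = [-2,3]
  val[1] = [-3,2]
  val[2] = [-3,3]
  val[3] = [-3,3]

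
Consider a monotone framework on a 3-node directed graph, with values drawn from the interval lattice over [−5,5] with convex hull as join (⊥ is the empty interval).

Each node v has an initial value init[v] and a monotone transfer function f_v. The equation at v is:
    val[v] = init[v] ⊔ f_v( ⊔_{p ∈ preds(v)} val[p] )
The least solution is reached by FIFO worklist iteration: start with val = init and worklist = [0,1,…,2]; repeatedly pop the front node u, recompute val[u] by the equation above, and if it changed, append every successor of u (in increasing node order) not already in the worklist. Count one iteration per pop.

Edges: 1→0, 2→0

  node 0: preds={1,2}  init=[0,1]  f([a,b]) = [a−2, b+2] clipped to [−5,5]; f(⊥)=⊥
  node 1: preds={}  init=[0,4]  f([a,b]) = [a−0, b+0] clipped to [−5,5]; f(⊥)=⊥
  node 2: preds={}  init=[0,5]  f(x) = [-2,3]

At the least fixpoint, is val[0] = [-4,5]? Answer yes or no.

Worklist (4 pops):
  #1 pop 0: in=[0,5] → [-2,5] (was [0,1]); enqueue []
  #2 pop 1: in=⊥ → [0,4] (no change)
  #3 pop 2: in=⊥ → [-2,5] (was [0,5]); enqueue [0]
  #4 pop 0: in=[-2,5] → [-4,5] (was [-2,5]); enqueue []

Fixpoint:
  val[0] = [-4,5]
  val[1] = [0,4]
  val[2] = [-2,5]

yes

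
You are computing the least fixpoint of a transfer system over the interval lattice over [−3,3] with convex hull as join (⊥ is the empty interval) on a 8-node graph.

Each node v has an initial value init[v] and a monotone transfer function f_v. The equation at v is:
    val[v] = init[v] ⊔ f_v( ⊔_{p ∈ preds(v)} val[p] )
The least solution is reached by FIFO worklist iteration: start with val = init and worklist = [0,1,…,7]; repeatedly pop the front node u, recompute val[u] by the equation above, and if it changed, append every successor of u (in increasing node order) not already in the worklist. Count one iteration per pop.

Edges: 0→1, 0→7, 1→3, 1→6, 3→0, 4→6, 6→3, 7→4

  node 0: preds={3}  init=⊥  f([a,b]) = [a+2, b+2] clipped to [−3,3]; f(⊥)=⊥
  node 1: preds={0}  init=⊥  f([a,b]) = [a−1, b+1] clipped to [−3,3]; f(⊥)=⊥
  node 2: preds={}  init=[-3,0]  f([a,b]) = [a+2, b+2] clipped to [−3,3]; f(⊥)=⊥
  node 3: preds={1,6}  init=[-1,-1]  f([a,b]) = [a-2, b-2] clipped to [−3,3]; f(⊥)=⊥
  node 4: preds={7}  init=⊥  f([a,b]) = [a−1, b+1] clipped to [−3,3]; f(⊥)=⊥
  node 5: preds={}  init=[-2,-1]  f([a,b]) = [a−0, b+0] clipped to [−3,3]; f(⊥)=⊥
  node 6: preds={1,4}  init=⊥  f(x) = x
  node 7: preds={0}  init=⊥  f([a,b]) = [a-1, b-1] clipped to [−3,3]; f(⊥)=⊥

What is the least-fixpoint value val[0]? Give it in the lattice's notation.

[-1,3]

Iteration log — 25 steps:
  step 1. node 0  ⊔preds=[-1,-1]  new=[1,1]  old=⊥  +wl: 
  step 2. node 1  ⊔preds=[1,1]  new=[0,2]  old=⊥  +wl: 
  step 3. node 2  ⊔preds=⊥  new=[-3,0]  stable
  step 4. node 3  ⊔preds=[0,2]  new=[-2,0]  old=[-1,-1]  +wl: 0
  step 5. node 4  ⊔preds=⊥  new=⊥  stable
  step 6. node 5  ⊔preds=⊥  new=[-2,-1]  stable
  step 7. node 6  ⊔preds=[0,2]  new=[0,2]  old=⊥  +wl: 3
  step 8. node 7  ⊔preds=[1,1]  new=[0,0]  old=⊥  +wl: 4
  step 9. node 0  ⊔preds=[-2,0]  new=[0,2]  old=[1,1]  +wl: 1,7
  step 10. node 3  ⊔preds=[0,2]  new=[-2,0]  stable
  step 11. node 4  ⊔preds=[0,0]  new=[-1,1]  old=⊥  +wl: 6
  step 12. node 1  ⊔preds=[0,2]  new=[-1,3]  old=[0,2]  +wl: 3
  step 13. node 7  ⊔preds=[0,2]  new=[-1,1]  old=[0,0]  +wl: 4
  step 14. node 6  ⊔preds=[-1,3]  new=[-1,3]  old=[0,2]  +wl: 
  step 15. node 3  ⊔preds=[-1,3]  new=[-3,1]  old=[-2,0]  +wl: 0
  step 16. node 4  ⊔preds=[-1,1]  new=[-2,2]  old=[-1,1]  +wl: 6
  step 17. node 0  ⊔preds=[-3,1]  new=[-1,3]  old=[0,2]  +wl: 1,7
  step 18. node 6  ⊔preds=[-2,3]  new=[-2,3]  old=[-1,3]  +wl: 3
  step 19. node 1  ⊔preds=[-1,3]  new=[-2,3]  old=[-1,3]  +wl: 6
  step 20. node 7  ⊔preds=[-1,3]  new=[-2,2]  old=[-1,1]  +wl: 4
  step 21. node 3  ⊔preds=[-2,3]  new=[-3,1]  stable
  step 22. node 6  ⊔preds=[-2,3]  new=[-2,3]  stable
  step 23. node 4  ⊔preds=[-2,2]  new=[-3,3]  old=[-2,2]  +wl: 6
  step 24. node 6  ⊔preds=[-3,3]  new=[-3,3]  old=[-2,3]  +wl: 3
  step 25. node 3  ⊔preds=[-3,3]  new=[-3,1]  stable

Least fixpoint reached:
  node 0: [-1,3]
  node 1: [-2,3]
  node 2: [-3,0]
  node 3: [-3,1]
  node 4: [-3,3]
  node 5: [-2,-1]
  node 6: [-3,3]
  node 7: [-2,2]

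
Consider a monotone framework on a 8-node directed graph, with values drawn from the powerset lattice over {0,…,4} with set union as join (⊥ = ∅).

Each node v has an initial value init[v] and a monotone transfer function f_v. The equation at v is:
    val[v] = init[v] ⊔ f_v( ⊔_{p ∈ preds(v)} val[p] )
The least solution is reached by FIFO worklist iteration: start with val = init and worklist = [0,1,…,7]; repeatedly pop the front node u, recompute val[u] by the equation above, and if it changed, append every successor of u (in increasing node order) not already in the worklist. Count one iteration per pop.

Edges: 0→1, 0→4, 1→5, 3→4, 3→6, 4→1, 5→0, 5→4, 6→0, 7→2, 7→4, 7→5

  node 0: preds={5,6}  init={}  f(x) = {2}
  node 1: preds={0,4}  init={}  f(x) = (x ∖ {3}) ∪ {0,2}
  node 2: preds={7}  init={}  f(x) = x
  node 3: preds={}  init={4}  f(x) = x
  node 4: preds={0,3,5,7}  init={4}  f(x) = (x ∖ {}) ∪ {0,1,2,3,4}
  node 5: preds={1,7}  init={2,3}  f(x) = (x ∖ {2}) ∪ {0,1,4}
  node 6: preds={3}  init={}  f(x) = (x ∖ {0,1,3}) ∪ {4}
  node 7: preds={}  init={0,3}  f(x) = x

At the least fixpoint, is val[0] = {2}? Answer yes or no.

yes

Worklist (12 pops):
  #1 pop 0: in={2,3} → {2} (was {}); enqueue []
  #2 pop 1: in={2,4} → {0,2,4} (was {}); enqueue []
  #3 pop 2: in={0,3} → {0,3} (was {}); enqueue []
  #4 pop 3: in={} → {4} (no change)
  #5 pop 4: in={0,2,3,4} → {0,1,2,3,4} (was {4}); enqueue [1]
  #6 pop 5: in={0,2,3,4} → {0,1,2,3,4} (was {2,3}); enqueue [0,4]
  #7 pop 6: in={4} → {4} (was {}); enqueue []
  #8 pop 7: in={} → {0,3} (no change)
  #9 pop 1: in={0,1,2,3,4} → {0,1,2,4} (was {0,2,4}); enqueue [5]
  #10 pop 0: in={0,1,2,3,4} → {2} (no change)
  #11 pop 4: in={0,1,2,3,4} → {0,1,2,3,4} (no change)
  #12 pop 5: in={0,1,2,3,4} → {0,1,2,3,4} (no change)

Fixpoint:
  val[0] = {2}
  val[1] = {0,1,2,4}
  val[2] = {0,3}
  val[3] = {4}
  val[4] = {0,1,2,3,4}
  val[5] = {0,1,2,3,4}
  val[6] = {4}
  val[7] = {0,3}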